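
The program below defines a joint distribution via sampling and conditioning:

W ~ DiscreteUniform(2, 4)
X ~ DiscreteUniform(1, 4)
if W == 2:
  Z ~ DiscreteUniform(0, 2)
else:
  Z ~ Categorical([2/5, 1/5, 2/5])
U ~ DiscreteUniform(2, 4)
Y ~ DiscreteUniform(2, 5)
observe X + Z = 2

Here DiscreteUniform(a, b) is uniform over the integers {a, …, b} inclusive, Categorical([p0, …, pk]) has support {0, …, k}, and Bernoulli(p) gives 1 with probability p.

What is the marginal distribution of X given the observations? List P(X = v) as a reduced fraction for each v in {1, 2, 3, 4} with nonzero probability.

Enumerate traces; 72 have nonzero weight after conditioning:
  (W=2, X=1, Z=1, U=2, Y=2) weight 1/432
  (W=2, X=1, Z=1, U=2, Y=3) weight 1/432
  (W=2, X=1, Z=1, U=2, Y=4) weight 1/432
  (W=2, X=1, Z=1, U=2, Y=5) weight 1/432
  (W=2, X=1, Z=1, U=3, Y=2) weight 1/432
  (W=2, X=1, Z=1, U=3, Y=3) weight 1/432
  (W=2, X=1, Z=1, U=3, Y=4) weight 1/432
  (W=2, X=1, Z=1, U=3, Y=5) weight 1/432
  (W=2, X=2, Z=0, U=2, Y=2) weight 1/432
  … 63 more
Group by X:
  weight(X=1) = 11/180
  weight(X=2) = 17/180
Total weight = 11/180 + 17/180 = 7/45
P(X=1 | obs) = 11/180 / 7/45 = 11/28
P(X=2 | obs) = 17/180 / 7/45 = 17/28

P(X=1) = 11/28, P(X=2) = 17/28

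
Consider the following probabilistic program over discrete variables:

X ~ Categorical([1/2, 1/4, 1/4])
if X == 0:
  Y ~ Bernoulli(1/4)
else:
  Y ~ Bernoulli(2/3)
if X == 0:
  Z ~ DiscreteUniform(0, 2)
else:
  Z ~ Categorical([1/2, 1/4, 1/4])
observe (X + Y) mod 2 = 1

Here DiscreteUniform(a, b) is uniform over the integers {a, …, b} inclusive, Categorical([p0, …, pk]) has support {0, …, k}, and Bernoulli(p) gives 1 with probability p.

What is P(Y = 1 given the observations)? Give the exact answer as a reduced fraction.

Enumerate traces; 9 have nonzero weight after conditioning:
  (X=0, Y=1, Z=0) weight 1/24
  (X=0, Y=1, Z=1) weight 1/24
  (X=0, Y=1, Z=2) weight 1/24
  (X=1, Y=0, Z=0) weight 1/24
  (X=1, Y=0, Z=1) weight 1/48
  (X=1, Y=0, Z=2) weight 1/48
  (X=2, Y=1, Z=0) weight 1/12
  (X=2, Y=1, Z=1) weight 1/24
  … 1 more
Group by Y:
  weight(Y=0) = 1/12
  weight(Y=1) = 7/24
Total weight = 1/12 + 7/24 = 3/8
P(Y=0 | obs) = 1/12 / 3/8 = 2/9
P(Y=1 | obs) = 7/24 / 3/8 = 7/9

P(Y = 1 | obs) = 7/9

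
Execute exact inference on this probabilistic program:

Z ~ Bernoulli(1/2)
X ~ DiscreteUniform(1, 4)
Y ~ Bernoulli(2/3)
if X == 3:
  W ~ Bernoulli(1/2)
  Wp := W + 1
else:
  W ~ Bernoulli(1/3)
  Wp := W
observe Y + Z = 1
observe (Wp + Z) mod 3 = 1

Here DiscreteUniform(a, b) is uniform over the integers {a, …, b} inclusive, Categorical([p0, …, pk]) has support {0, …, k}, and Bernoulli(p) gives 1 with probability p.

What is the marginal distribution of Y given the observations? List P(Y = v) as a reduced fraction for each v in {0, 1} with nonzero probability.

P(Y=0) = 2/5, P(Y=1) = 3/5

Enumerate traces; 7 have nonzero weight after conditioning:
  (Z=0, X=1, Y=1, W=1) weight 1/36
  (Z=0, X=2, Y=1, W=1) weight 1/36
  (Z=0, X=3, Y=1, W=0) weight 1/24
  (Z=0, X=4, Y=1, W=1) weight 1/36
  (Z=1, X=1, Y=0, W=0) weight 1/36
  (Z=1, X=2, Y=0, W=0) weight 1/36
  (Z=1, X=4, Y=0, W=0) weight 1/36
Group by Y:
  weight(Y=0) = 1/12
  weight(Y=1) = 1/8
Total weight = 1/12 + 1/8 = 5/24
P(Y=0 | obs) = 1/12 / 5/24 = 2/5
P(Y=1 | obs) = 1/8 / 5/24 = 3/5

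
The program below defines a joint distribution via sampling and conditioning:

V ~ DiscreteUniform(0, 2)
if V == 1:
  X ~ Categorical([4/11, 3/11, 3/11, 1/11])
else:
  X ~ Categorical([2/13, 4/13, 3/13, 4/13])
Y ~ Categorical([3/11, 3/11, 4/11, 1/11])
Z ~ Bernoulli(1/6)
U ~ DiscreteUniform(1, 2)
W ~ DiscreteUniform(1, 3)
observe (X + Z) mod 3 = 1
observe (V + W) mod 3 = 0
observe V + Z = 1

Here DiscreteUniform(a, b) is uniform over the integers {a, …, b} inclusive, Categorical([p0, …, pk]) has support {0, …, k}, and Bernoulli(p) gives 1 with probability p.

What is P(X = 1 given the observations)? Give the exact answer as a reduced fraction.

P(X = 1 | obs) = 65/87

Enumerate traces; 24 have nonzero weight after conditioning:
  (V=0, X=0, Y=0, Z=1, U=1, W=3) weight 1/2574
  (V=0, X=0, Y=0, Z=1, U=2, W=3) weight 1/2574
  (V=0, X=0, Y=1, Z=1, U=1, W=3) weight 1/2574
  (V=0, X=0, Y=1, Z=1, U=2, W=3) weight 1/2574
  (V=0, X=0, Y=2, Z=1, U=1, W=3) weight 2/3861
  (V=0, X=0, Y=2, Z=1, U=2, W=3) weight 2/3861
  (V=0, X=0, Y=3, Z=1, U=1, W=3) weight 1/7722
  (V=0, X=0, Y=3, Z=1, U=2, W=3) weight 1/7722
  (V=0, X=3, Y=0, Z=1, U=1, W=3) weight 1/1287
  (V=1, X=1, Y=0, Z=0, U=1, W=2) weight 5/1452
  … 14 more
Group by X:
  weight(X=0) = 1/351
  weight(X=1) = 5/198
  weight(X=3) = 2/351
Total weight = 1/351 + 5/198 + 2/351 = 29/858
P(X=0 | obs) = 1/351 / 29/858 = 22/261
P(X=1 | obs) = 5/198 / 29/858 = 65/87
P(X=3 | obs) = 2/351 / 29/858 = 44/261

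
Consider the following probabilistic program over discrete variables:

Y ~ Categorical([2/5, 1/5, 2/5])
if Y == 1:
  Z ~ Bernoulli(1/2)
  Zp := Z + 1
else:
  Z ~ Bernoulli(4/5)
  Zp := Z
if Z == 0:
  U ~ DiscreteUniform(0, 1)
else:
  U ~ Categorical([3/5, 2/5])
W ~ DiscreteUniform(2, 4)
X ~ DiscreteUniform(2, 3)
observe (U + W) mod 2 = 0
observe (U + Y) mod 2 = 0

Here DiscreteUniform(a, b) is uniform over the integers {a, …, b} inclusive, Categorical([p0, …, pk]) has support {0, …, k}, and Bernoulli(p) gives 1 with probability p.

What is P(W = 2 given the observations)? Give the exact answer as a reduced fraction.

Enumerate traces; 20 have nonzero weight after conditioning:
  (Y=0, Z=0, U=0, W=2, X=2) weight 1/150
  (Y=0, Z=0, U=0, W=2, X=3) weight 1/150
  (Y=0, Z=0, U=0, W=4, X=2) weight 1/150
  (Y=0, Z=0, U=0, W=4, X=3) weight 1/150
  (Y=0, Z=1, U=0, W=2, X=2) weight 4/125
  (Y=0, Z=1, U=0, W=2, X=3) weight 4/125
  (Y=0, Z=1, U=0, W=4, X=2) weight 4/125
  (Y=0, Z=1, U=0, W=4, X=3) weight 4/125
  (Y=1, Z=0, U=1, W=3, X=2) weight 1/120
  … 11 more
Group by W:
  weight(W=2) = 58/375
  weight(W=3) = 3/100
  weight(W=4) = 58/375
Total weight = 58/375 + 3/100 + 58/375 = 509/1500
P(W=2 | obs) = 58/375 / 509/1500 = 232/509
P(W=3 | obs) = 3/100 / 509/1500 = 45/509
P(W=4 | obs) = 58/375 / 509/1500 = 232/509

P(W = 2 | obs) = 232/509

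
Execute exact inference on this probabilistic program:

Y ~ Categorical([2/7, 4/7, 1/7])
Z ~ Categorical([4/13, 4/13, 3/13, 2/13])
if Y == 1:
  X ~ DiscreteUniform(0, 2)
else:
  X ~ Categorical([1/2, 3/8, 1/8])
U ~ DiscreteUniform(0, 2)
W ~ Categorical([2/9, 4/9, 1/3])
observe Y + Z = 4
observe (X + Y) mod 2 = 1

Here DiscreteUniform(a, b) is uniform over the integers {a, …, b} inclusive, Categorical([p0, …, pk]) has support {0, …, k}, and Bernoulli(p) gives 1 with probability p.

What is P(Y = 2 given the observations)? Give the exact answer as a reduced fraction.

Enumerate traces; 27 have nonzero weight after conditioning:
  (Y=1, Z=3, X=0, U=0, W=0) weight 16/7371
  (Y=1, Z=3, X=0, U=0, W=1) weight 32/7371
  (Y=1, Z=3, X=0, U=0, W=2) weight 8/2457
  (Y=1, Z=3, X=0, U=1, W=0) weight 16/7371
  (Y=1, Z=3, X=0, U=1, W=1) weight 32/7371
  (Y=1, Z=3, X=0, U=1, W=2) weight 8/2457
  (Y=1, Z=3, X=0, U=2, W=0) weight 16/7371
  (Y=1, Z=3, X=0, U=2, W=1) weight 32/7371
  (Y=2, Z=2, X=1, U=0, W=0) weight 1/1092
  … 18 more
Group by Y:
  weight(Y=1) = 16/273
  weight(Y=2) = 9/728
Total weight = 16/273 + 9/728 = 155/2184
P(Y=1 | obs) = 16/273 / 155/2184 = 128/155
P(Y=2 | obs) = 9/728 / 155/2184 = 27/155

P(Y = 2 | obs) = 27/155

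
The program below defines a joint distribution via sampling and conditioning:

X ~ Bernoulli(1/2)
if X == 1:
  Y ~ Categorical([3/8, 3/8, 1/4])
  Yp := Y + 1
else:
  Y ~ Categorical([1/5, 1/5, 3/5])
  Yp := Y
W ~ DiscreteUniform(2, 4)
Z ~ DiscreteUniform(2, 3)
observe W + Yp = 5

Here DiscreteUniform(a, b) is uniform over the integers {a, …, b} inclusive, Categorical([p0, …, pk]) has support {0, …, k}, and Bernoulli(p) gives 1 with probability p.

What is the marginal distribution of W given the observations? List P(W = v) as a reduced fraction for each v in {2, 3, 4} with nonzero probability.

P(W=2) = 5/36, P(W=3) = 13/24, P(W=4) = 23/72

Enumerate traces; 10 have nonzero weight after conditioning:
  (X=0, Y=1, W=4, Z=2) weight 1/60
  (X=0, Y=1, W=4, Z=3) weight 1/60
  (X=0, Y=2, W=3, Z=2) weight 1/20
  (X=0, Y=2, W=3, Z=3) weight 1/20
  (X=1, Y=0, W=4, Z=2) weight 1/32
  (X=1, Y=0, W=4, Z=3) weight 1/32
  (X=1, Y=1, W=3, Z=2) weight 1/32
  (X=1, Y=1, W=3, Z=3) weight 1/32
  (X=1, Y=2, W=2, Z=2) weight 1/48
  … 1 more
Group by W:
  weight(W=2) = 1/24
  weight(W=3) = 13/80
  weight(W=4) = 23/240
Total weight = 1/24 + 13/80 + 23/240 = 3/10
P(W=2 | obs) = 1/24 / 3/10 = 5/36
P(W=3 | obs) = 13/80 / 3/10 = 13/24
P(W=4 | obs) = 23/240 / 3/10 = 23/72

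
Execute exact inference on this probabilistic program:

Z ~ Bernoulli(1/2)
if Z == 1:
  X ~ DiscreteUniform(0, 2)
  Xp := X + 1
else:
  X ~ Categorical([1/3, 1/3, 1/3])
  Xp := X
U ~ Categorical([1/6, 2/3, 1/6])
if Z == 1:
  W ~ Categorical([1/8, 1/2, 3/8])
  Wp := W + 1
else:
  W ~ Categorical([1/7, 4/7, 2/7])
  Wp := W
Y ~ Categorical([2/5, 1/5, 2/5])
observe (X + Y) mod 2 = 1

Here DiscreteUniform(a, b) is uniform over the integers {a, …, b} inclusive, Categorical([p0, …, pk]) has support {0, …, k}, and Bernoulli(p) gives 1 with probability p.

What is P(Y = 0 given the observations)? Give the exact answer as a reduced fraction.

P(Y = 0 | obs) = 1/3

Enumerate traces; 72 have nonzero weight after conditioning:
  (Z=0, X=0, U=0, W=0, Y=1) weight 1/1260
  (Z=0, X=0, U=0, W=1, Y=1) weight 1/315
  (Z=0, X=0, U=0, W=2, Y=1) weight 1/630
  (Z=0, X=0, U=1, W=0, Y=1) weight 1/315
  (Z=0, X=0, U=1, W=1, Y=1) weight 4/315
  (Z=0, X=0, U=1, W=2, Y=1) weight 2/315
  (Z=0, X=0, U=2, W=0, Y=1) weight 1/1260
  (Z=0, X=0, U=2, W=1, Y=1) weight 1/315
  (Z=0, X=1, U=0, W=0, Y=0) weight 1/630
  (Z=0, X=1, U=0, W=0, Y=2) weight 1/630
  … 62 more
Group by Y:
  weight(Y=0) = 2/15
  weight(Y=1) = 2/15
  weight(Y=2) = 2/15
Total weight = 2/15 + 2/15 + 2/15 = 2/5
P(Y=0 | obs) = 2/15 / 2/5 = 1/3
P(Y=1 | obs) = 2/15 / 2/5 = 1/3
P(Y=2 | obs) = 2/15 / 2/5 = 1/3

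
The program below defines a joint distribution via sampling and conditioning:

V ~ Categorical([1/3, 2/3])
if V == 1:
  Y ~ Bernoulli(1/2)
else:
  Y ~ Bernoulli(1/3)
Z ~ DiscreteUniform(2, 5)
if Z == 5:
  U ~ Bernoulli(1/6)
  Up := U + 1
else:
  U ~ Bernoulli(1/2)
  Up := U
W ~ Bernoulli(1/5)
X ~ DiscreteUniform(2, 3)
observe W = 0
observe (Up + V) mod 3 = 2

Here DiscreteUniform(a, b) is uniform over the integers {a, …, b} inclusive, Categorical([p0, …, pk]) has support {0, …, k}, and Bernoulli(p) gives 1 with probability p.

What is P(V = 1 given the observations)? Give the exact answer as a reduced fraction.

P(V = 1 | obs) = 28/29

Enumerate traces; 20 have nonzero weight after conditioning:
  (V=0, Y=0, Z=5, U=1, W=0, X=2) weight 1/270
  (V=0, Y=0, Z=5, U=1, W=0, X=3) weight 1/270
  (V=0, Y=1, Z=5, U=1, W=0, X=2) weight 1/540
  (V=0, Y=1, Z=5, U=1, W=0, X=3) weight 1/540
  (V=1, Y=0, Z=2, U=1, W=0, X=2) weight 1/60
  (V=1, Y=0, Z=2, U=1, W=0, X=3) weight 1/60
  (V=1, Y=0, Z=3, U=1, W=0, X=2) weight 1/60
  (V=1, Y=0, Z=3, U=1, W=0, X=3) weight 1/60
  … 12 more
Group by V:
  weight(V=0) = 1/90
  weight(V=1) = 14/45
Total weight = 1/90 + 14/45 = 29/90
P(V=0 | obs) = 1/90 / 29/90 = 1/29
P(V=1 | obs) = 14/45 / 29/90 = 28/29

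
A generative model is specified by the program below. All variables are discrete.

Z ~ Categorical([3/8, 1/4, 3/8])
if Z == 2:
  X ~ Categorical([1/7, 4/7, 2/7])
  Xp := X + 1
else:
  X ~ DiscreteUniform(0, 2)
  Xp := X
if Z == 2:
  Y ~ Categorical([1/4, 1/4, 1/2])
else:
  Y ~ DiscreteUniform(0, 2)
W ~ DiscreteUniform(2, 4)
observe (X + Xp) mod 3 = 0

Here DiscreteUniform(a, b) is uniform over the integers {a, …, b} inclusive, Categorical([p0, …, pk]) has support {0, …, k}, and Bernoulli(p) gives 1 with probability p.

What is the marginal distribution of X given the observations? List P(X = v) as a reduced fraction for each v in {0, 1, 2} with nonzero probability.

Enumerate traces; 27 have nonzero weight after conditioning:
  (Z=0, X=0, Y=0, W=2) weight 1/72
  (Z=0, X=0, Y=0, W=3) weight 1/72
  (Z=0, X=0, Y=0, W=4) weight 1/72
  (Z=0, X=0, Y=1, W=2) weight 1/72
  (Z=0, X=0, Y=1, W=3) weight 1/72
  (Z=0, X=0, Y=1, W=4) weight 1/72
  (Z=0, X=0, Y=2, W=2) weight 1/72
  (Z=0, X=0, Y=2, W=3) weight 1/72
  (Z=2, X=1, Y=0, W=2) weight 1/56
  … 18 more
Group by X:
  weight(X=0) = 5/24
  weight(X=1) = 3/14
Total weight = 5/24 + 3/14 = 71/168
P(X=0 | obs) = 5/24 / 71/168 = 35/71
P(X=1 | obs) = 3/14 / 71/168 = 36/71

P(X=0) = 35/71, P(X=1) = 36/71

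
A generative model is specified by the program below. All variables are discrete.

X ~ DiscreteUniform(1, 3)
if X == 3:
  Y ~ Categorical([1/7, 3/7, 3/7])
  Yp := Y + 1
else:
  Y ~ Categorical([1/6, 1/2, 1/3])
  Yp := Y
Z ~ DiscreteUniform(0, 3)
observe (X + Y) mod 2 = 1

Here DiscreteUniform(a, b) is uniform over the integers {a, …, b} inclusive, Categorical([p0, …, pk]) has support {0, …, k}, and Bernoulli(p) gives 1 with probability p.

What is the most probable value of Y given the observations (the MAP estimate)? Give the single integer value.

argmax_v P(Y = v | obs) = 2

Enumerate traces; 20 have nonzero weight after conditioning:
  (X=1, Y=0, Z=0) weight 1/72
  (X=1, Y=0, Z=1) weight 1/72
  (X=1, Y=0, Z=2) weight 1/72
  (X=1, Y=0, Z=3) weight 1/72
  (X=1, Y=2, Z=0) weight 1/36
  (X=1, Y=2, Z=1) weight 1/36
  (X=1, Y=2, Z=2) weight 1/36
  (X=1, Y=2, Z=3) weight 1/36
  (X=2, Y=1, Z=0) weight 1/24
  … 11 more
Group by Y:
  weight(Y=0) = 13/126
  weight(Y=1) = 1/6
  weight(Y=2) = 16/63
Total weight = 13/126 + 1/6 + 16/63 = 11/21
P(Y=0 | obs) = 13/126 / 11/21 = 13/66
P(Y=1 | obs) = 1/6 / 11/21 = 7/22
P(Y=2 | obs) = 16/63 / 11/21 = 16/33
argmax = 2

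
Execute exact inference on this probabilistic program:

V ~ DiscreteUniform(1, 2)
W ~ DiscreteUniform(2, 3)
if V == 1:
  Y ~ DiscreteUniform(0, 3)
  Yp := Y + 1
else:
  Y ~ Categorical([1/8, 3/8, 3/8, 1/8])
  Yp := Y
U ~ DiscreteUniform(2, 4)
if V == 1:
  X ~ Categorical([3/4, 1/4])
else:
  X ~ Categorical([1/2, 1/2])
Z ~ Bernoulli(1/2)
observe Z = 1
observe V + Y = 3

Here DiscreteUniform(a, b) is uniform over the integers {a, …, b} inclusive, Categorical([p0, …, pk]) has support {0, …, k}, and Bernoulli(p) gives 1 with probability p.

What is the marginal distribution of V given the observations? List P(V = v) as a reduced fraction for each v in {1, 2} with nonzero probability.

Enumerate traces; 24 have nonzero weight after conditioning:
  (V=1, W=2, Y=2, U=2, X=0, Z=1) weight 1/128
  (V=1, W=2, Y=2, U=2, X=1, Z=1) weight 1/384
  (V=1, W=2, Y=2, U=3, X=0, Z=1) weight 1/128
  (V=1, W=2, Y=2, U=3, X=1, Z=1) weight 1/384
  (V=1, W=2, Y=2, U=4, X=0, Z=1) weight 1/128
  (V=1, W=2, Y=2, U=4, X=1, Z=1) weight 1/384
  (V=1, W=3, Y=2, U=2, X=0, Z=1) weight 1/128
  (V=1, W=3, Y=2, U=2, X=1, Z=1) weight 1/384
  (V=2, W=2, Y=1, U=2, X=0, Z=1) weight 1/128
  … 15 more
Group by V:
  weight(V=1) = 1/16
  weight(V=2) = 3/32
Total weight = 1/16 + 3/32 = 5/32
P(V=1 | obs) = 1/16 / 5/32 = 2/5
P(V=2 | obs) = 3/32 / 5/32 = 3/5

P(V=1) = 2/5, P(V=2) = 3/5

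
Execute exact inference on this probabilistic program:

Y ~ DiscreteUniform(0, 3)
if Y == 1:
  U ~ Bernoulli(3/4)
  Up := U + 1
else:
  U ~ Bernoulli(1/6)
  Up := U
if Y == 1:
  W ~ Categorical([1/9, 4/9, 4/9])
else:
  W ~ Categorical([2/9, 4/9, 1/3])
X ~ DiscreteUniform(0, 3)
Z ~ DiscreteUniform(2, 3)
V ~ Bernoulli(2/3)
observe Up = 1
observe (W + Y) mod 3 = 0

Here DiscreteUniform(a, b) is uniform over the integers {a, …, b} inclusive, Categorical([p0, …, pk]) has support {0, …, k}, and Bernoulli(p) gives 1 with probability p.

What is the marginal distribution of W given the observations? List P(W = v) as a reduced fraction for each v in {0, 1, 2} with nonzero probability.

P(W=0) = 2/7, P(W=1) = 2/7, P(W=2) = 3/7

Enumerate traces; 64 have nonzero weight after conditioning:
  (Y=0, U=1, W=0, X=0, Z=2, V=0) weight 1/2592
  (Y=0, U=1, W=0, X=0, Z=2, V=1) weight 1/1296
  (Y=0, U=1, W=0, X=0, Z=3, V=0) weight 1/2592
  (Y=0, U=1, W=0, X=0, Z=3, V=1) weight 1/1296
  (Y=0, U=1, W=0, X=1, Z=2, V=0) weight 1/2592
  (Y=0, U=1, W=0, X=1, Z=2, V=1) weight 1/1296
  (Y=0, U=1, W=0, X=1, Z=3, V=0) weight 1/2592
  (Y=0, U=1, W=0, X=1, Z=3, V=1) weight 1/1296
  (Y=1, U=0, W=2, X=0, Z=2, V=0) weight 1/864
  (Y=2, U=1, W=1, X=0, Z=2, V=0) weight 1/1296
  … 54 more
Group by W:
  weight(W=0) = 1/54
  weight(W=1) = 1/54
  weight(W=2) = 1/36
Total weight = 1/54 + 1/54 + 1/36 = 7/108
P(W=0 | obs) = 1/54 / 7/108 = 2/7
P(W=1 | obs) = 1/54 / 7/108 = 2/7
P(W=2 | obs) = 1/36 / 7/108 = 3/7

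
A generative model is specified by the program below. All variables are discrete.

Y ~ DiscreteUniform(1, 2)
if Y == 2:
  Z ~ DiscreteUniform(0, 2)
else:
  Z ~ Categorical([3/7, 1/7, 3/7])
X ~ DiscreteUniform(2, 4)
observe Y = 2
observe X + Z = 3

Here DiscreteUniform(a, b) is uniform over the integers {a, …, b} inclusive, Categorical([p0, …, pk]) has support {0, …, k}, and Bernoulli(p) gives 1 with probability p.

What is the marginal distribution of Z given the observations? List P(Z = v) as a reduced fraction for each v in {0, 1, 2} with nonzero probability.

P(Z=0) = 1/2, P(Z=1) = 1/2

Enumerate traces; 2 have nonzero weight after conditioning:
  (Y=2, Z=0, X=3) weight 1/18
  (Y=2, Z=1, X=2) weight 1/18
Group by Z:
  weight(Z=0) = 1/18
  weight(Z=1) = 1/18
Total weight = 1/18 + 1/18 = 1/9
P(Z=0 | obs) = 1/18 / 1/9 = 1/2
P(Z=1 | obs) = 1/18 / 1/9 = 1/2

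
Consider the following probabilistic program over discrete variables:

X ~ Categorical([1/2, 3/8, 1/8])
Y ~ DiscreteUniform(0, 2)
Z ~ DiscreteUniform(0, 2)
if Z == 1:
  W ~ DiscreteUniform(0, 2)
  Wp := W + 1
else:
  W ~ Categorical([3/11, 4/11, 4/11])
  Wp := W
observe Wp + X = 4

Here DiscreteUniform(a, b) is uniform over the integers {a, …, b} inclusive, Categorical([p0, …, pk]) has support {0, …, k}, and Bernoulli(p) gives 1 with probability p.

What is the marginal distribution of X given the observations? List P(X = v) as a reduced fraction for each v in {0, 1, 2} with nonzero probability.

P(X=1) = 33/68, P(X=2) = 35/68

Enumerate traces; 12 have nonzero weight after conditioning:
  (X=1, Y=0, Z=1, W=2) weight 1/72
  (X=1, Y=1, Z=1, W=2) weight 1/72
  (X=1, Y=2, Z=1, W=2) weight 1/72
  (X=2, Y=0, Z=0, W=2) weight 1/198
  (X=2, Y=0, Z=1, W=1) weight 1/216
  (X=2, Y=0, Z=2, W=2) weight 1/198
  (X=2, Y=1, Z=0, W=2) weight 1/198
  (X=2, Y=1, Z=1, W=1) weight 1/216
  … 4 more
Group by X:
  weight(X=1) = 1/24
  weight(X=2) = 35/792
Total weight = 1/24 + 35/792 = 17/198
P(X=1 | obs) = 1/24 / 17/198 = 33/68
P(X=2 | obs) = 35/792 / 17/198 = 35/68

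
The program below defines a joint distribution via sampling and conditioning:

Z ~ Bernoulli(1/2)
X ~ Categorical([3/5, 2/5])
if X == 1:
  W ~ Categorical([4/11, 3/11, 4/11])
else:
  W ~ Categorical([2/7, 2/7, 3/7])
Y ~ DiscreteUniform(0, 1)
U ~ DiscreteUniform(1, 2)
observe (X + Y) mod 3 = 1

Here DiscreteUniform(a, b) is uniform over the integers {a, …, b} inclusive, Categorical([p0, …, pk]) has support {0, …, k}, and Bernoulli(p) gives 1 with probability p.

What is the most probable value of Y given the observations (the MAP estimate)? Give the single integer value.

Enumerate traces; 24 have nonzero weight after conditioning:
  (Z=0, X=0, W=0, Y=1, U=1) weight 3/140
  (Z=0, X=0, W=0, Y=1, U=2) weight 3/140
  (Z=0, X=0, W=1, Y=1, U=1) weight 3/140
  (Z=0, X=0, W=1, Y=1, U=2) weight 3/140
  (Z=0, X=0, W=2, Y=1, U=1) weight 9/280
  (Z=0, X=0, W=2, Y=1, U=2) weight 9/280
  (Z=0, X=1, W=0, Y=0, U=1) weight 1/55
  (Z=0, X=1, W=0, Y=0, U=2) weight 1/55
  … 16 more
Group by Y:
  weight(Y=0) = 1/5
  weight(Y=1) = 3/10
Total weight = 1/5 + 3/10 = 1/2
P(Y=0 | obs) = 1/5 / 1/2 = 2/5
P(Y=1 | obs) = 3/10 / 1/2 = 3/5
argmax = 1

argmax_v P(Y = v | obs) = 1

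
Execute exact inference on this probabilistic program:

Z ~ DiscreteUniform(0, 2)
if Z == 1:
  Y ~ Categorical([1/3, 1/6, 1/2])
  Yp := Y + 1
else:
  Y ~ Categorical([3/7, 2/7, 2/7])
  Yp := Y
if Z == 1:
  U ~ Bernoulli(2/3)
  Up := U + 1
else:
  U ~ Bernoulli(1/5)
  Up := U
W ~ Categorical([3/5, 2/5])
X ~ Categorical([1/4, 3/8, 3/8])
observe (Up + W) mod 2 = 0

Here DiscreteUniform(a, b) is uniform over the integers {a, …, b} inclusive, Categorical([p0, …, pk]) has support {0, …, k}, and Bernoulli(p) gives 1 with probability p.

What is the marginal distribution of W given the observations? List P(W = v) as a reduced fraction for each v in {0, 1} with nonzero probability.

Enumerate traces; 54 have nonzero weight after conditioning:
  (Z=0, Y=0, U=0, W=0, X=0) weight 3/175
  (Z=0, Y=0, U=0, W=0, X=1) weight 9/350
  (Z=0, Y=0, U=0, W=0, X=2) weight 9/350
  (Z=0, Y=0, U=1, W=1, X=0) weight 1/350
  (Z=0, Y=0, U=1, W=1, X=1) weight 3/700
  (Z=0, Y=0, U=1, W=1, X=2) weight 3/700
  (Z=0, Y=1, U=0, W=0, X=0) weight 2/175
  (Z=0, Y=1, U=0, W=0, X=1) weight 3/175
  … 46 more
Group by W:
  weight(W=0) = 34/75
  weight(W=1) = 22/225
Total weight = 34/75 + 22/225 = 124/225
P(W=0 | obs) = 34/75 / 124/225 = 51/62
P(W=1 | obs) = 22/225 / 124/225 = 11/62

P(W=0) = 51/62, P(W=1) = 11/62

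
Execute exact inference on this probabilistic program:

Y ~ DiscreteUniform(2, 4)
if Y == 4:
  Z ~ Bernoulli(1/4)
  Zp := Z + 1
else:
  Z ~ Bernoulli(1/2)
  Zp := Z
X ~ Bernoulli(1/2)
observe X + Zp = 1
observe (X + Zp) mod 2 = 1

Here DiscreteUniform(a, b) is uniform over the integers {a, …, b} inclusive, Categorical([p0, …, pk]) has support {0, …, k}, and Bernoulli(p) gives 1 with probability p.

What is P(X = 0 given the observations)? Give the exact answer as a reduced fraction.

Enumerate traces; 5 have nonzero weight after conditioning:
  (Y=2, Z=0, X=1) weight 1/12
  (Y=2, Z=1, X=0) weight 1/12
  (Y=3, Z=0, X=1) weight 1/12
  (Y=3, Z=1, X=0) weight 1/12
  (Y=4, Z=0, X=0) weight 1/8
Group by X:
  weight(X=0) = 7/24
  weight(X=1) = 1/6
Total weight = 7/24 + 1/6 = 11/24
P(X=0 | obs) = 7/24 / 11/24 = 7/11
P(X=1 | obs) = 1/6 / 11/24 = 4/11

P(X = 0 | obs) = 7/11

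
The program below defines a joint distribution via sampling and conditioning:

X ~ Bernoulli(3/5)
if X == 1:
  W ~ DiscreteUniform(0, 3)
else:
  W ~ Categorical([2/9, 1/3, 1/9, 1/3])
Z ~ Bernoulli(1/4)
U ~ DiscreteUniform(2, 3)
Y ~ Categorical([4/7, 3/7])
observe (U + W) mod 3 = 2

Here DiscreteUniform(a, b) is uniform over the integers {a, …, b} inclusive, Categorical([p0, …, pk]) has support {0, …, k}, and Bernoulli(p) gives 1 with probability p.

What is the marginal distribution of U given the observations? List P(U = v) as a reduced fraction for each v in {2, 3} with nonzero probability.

P(U=2) = 94/129, P(U=3) = 35/129

Enumerate traces; 24 have nonzero weight after conditioning:
  (X=0, W=0, Z=0, U=2, Y=0) weight 2/105
  (X=0, W=0, Z=0, U=2, Y=1) weight 1/70
  (X=0, W=0, Z=1, U=2, Y=0) weight 2/315
  (X=0, W=0, Z=1, U=2, Y=1) weight 1/210
  (X=0, W=2, Z=0, U=3, Y=0) weight 1/105
  (X=0, W=2, Z=0, U=3, Y=1) weight 1/140
  (X=0, W=2, Z=1, U=3, Y=0) weight 1/315
  (X=0, W=2, Z=1, U=3, Y=1) weight 1/420
  … 16 more
Group by U:
  weight(U=2) = 47/180
  weight(U=3) = 7/72
Total weight = 47/180 + 7/72 = 43/120
P(U=2 | obs) = 47/180 / 43/120 = 94/129
P(U=3 | obs) = 7/72 / 43/120 = 35/129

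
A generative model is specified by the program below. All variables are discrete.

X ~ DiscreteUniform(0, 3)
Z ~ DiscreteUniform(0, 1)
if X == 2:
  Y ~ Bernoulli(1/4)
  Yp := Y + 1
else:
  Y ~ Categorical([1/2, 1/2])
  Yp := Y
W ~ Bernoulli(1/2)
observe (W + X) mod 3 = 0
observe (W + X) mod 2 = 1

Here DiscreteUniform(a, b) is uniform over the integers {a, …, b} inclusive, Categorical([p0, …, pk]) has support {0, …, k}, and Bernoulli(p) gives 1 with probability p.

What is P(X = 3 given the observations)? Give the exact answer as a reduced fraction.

P(X = 3 | obs) = 1/2

Enumerate traces; 8 have nonzero weight after conditioning:
  (X=2, Z=0, Y=0, W=1) weight 3/64
  (X=2, Z=0, Y=1, W=1) weight 1/64
  (X=2, Z=1, Y=0, W=1) weight 3/64
  (X=2, Z=1, Y=1, W=1) weight 1/64
  (X=3, Z=0, Y=0, W=0) weight 1/32
  (X=3, Z=0, Y=1, W=0) weight 1/32
  (X=3, Z=1, Y=0, W=0) weight 1/32
  (X=3, Z=1, Y=1, W=0) weight 1/32
Group by X:
  weight(X=2) = 1/8
  weight(X=3) = 1/8
Total weight = 1/8 + 1/8 = 1/4
P(X=2 | obs) = 1/8 / 1/4 = 1/2
P(X=3 | obs) = 1/8 / 1/4 = 1/2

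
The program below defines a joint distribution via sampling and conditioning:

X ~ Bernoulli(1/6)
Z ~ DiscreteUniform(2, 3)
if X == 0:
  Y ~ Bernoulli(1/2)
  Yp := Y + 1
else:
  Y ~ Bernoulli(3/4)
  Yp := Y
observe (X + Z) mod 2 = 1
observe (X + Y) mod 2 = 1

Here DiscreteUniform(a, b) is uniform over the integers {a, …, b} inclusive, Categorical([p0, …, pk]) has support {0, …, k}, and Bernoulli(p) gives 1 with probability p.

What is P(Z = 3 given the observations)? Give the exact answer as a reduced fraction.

Enumerate traces; 2 have nonzero weight after conditioning:
  (X=0, Z=3, Y=1) weight 5/24
  (X=1, Z=2, Y=0) weight 1/48
Group by Z:
  weight(Z=2) = 1/48
  weight(Z=3) = 5/24
Total weight = 1/48 + 5/24 = 11/48
P(Z=2 | obs) = 1/48 / 11/48 = 1/11
P(Z=3 | obs) = 5/24 / 11/48 = 10/11

P(Z = 3 | obs) = 10/11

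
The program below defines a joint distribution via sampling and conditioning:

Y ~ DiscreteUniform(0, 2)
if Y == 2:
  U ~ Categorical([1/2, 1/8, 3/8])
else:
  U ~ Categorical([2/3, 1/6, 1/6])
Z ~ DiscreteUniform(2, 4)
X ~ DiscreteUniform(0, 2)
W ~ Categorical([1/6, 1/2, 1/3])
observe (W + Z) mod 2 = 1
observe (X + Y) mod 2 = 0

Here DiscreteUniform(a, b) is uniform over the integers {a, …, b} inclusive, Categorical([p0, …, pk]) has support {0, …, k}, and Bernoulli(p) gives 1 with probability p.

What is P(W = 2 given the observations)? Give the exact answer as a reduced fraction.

Enumerate traces; 60 have nonzero weight after conditioning:
  (Y=0, U=0, Z=2, X=0, W=1) weight 1/81
  (Y=0, U=0, Z=2, X=2, W=1) weight 1/81
  (Y=0, U=0, Z=3, X=0, W=0) weight 1/243
  (Y=0, U=0, Z=3, X=0, W=2) weight 2/243
  (Y=0, U=0, Z=3, X=2, W=0) weight 1/243
  (Y=0, U=0, Z=3, X=2, W=2) weight 2/243
  (Y=0, U=0, Z=4, X=0, W=1) weight 1/81
  (Y=0, U=0, Z=4, X=2, W=1) weight 1/81
  … 52 more
Group by W:
  weight(W=0) = 5/162
  weight(W=1) = 5/27
  weight(W=2) = 5/81
Total weight = 5/162 + 5/27 + 5/81 = 5/18
P(W=0 | obs) = 5/162 / 5/18 = 1/9
P(W=1 | obs) = 5/27 / 5/18 = 2/3
P(W=2 | obs) = 5/81 / 5/18 = 2/9

P(W = 2 | obs) = 2/9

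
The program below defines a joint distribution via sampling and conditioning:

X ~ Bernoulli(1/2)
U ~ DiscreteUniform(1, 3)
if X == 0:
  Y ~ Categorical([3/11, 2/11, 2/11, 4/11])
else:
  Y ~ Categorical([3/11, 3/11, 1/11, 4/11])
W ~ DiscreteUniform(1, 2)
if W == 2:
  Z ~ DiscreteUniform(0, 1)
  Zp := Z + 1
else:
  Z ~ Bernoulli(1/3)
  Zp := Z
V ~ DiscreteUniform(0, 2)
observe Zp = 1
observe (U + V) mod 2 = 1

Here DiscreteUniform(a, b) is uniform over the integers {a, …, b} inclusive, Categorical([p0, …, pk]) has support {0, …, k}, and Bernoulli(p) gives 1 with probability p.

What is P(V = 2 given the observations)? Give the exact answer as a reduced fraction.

P(V = 2 | obs) = 2/5

Enumerate traces; 80 have nonzero weight after conditioning:
  (X=0, U=1, Y=0, W=1, Z=1, V=0) weight 1/396
  (X=0, U=1, Y=0, W=1, Z=1, V=2) weight 1/396
  (X=0, U=1, Y=0, W=2, Z=0, V=0) weight 1/264
  (X=0, U=1, Y=0, W=2, Z=0, V=2) weight 1/264
  (X=0, U=1, Y=1, W=1, Z=1, V=0) weight 1/594
  (X=0, U=1, Y=1, W=1, Z=1, V=2) weight 1/594
  (X=0, U=1, Y=1, W=2, Z=0, V=0) weight 1/396
  (X=0, U=1, Y=1, W=2, Z=0, V=2) weight 1/396
  (X=0, U=2, Y=0, W=1, Z=1, V=1) weight 1/396
  … 71 more
Group by V:
  weight(V=0) = 5/54
  weight(V=1) = 5/108
  weight(V=2) = 5/54
Total weight = 5/54 + 5/108 + 5/54 = 25/108
P(V=0 | obs) = 5/54 / 25/108 = 2/5
P(V=1 | obs) = 5/108 / 25/108 = 1/5
P(V=2 | obs) = 5/54 / 25/108 = 2/5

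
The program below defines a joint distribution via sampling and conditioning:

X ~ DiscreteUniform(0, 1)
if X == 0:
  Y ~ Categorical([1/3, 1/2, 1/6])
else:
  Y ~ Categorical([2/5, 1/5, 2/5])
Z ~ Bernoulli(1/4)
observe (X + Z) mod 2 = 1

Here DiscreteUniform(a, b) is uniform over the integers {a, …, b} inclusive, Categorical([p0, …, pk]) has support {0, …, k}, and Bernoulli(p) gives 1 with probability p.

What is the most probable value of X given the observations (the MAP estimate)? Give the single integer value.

Enumerate traces; 6 have nonzero weight after conditioning:
  (X=0, Y=0, Z=1) weight 1/24
  (X=0, Y=1, Z=1) weight 1/16
  (X=0, Y=2, Z=1) weight 1/48
  (X=1, Y=0, Z=0) weight 3/20
  (X=1, Y=1, Z=0) weight 3/40
  (X=1, Y=2, Z=0) weight 3/20
Group by X:
  weight(X=0) = 1/8
  weight(X=1) = 3/8
Total weight = 1/8 + 3/8 = 1/2
P(X=0 | obs) = 1/8 / 1/2 = 1/4
P(X=1 | obs) = 3/8 / 1/2 = 3/4
argmax = 1

argmax_v P(X = v | obs) = 1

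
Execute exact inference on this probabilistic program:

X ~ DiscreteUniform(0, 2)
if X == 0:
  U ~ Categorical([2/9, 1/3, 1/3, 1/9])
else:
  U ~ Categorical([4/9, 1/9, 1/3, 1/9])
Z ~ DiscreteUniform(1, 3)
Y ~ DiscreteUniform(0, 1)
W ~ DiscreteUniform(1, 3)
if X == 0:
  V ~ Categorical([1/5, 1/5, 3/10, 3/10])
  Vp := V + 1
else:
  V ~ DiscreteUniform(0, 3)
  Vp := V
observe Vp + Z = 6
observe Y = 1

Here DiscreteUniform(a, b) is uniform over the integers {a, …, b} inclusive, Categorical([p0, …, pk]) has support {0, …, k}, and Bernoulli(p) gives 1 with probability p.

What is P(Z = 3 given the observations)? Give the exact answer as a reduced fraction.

P(Z = 3 | obs) = 8/11

Enumerate traces; 48 have nonzero weight after conditioning:
  (X=0, U=0, Z=2, Y=1, W=1, V=3) weight 1/810
  (X=0, U=0, Z=2, Y=1, W=2, V=3) weight 1/810
  (X=0, U=0, Z=2, Y=1, W=3, V=3) weight 1/810
  (X=0, U=0, Z=3, Y=1, W=1, V=2) weight 1/810
  (X=0, U=0, Z=3, Y=1, W=2, V=2) weight 1/810
  (X=0, U=0, Z=3, Y=1, W=3, V=2) weight 1/810
  (X=0, U=1, Z=2, Y=1, W=1, V=3) weight 1/540
  (X=0, U=1, Z=2, Y=1, W=2, V=3) weight 1/540
  … 40 more
Group by Z:
  weight(Z=2) = 1/60
  weight(Z=3) = 2/45
Total weight = 1/60 + 2/45 = 11/180
P(Z=2 | obs) = 1/60 / 11/180 = 3/11
P(Z=3 | obs) = 2/45 / 11/180 = 8/11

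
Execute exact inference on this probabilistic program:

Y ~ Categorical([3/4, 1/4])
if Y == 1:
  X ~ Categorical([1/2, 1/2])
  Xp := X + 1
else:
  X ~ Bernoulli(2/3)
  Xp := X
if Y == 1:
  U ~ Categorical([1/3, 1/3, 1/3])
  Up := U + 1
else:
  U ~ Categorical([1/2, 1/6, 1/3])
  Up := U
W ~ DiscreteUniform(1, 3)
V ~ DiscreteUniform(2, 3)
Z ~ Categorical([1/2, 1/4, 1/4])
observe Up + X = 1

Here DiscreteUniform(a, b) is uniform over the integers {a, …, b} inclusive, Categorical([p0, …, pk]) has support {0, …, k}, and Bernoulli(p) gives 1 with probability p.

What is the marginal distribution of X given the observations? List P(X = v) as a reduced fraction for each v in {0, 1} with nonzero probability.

P(X=0) = 1/4, P(X=1) = 3/4

Enumerate traces; 54 have nonzero weight after conditioning:
  (Y=0, X=0, U=1, W=1, V=2, Z=0) weight 1/288
  (Y=0, X=0, U=1, W=1, V=2, Z=1) weight 1/576
  (Y=0, X=0, U=1, W=1, V=2, Z=2) weight 1/576
  (Y=0, X=0, U=1, W=1, V=3, Z=0) weight 1/288
  (Y=0, X=0, U=1, W=1, V=3, Z=1) weight 1/576
  (Y=0, X=0, U=1, W=1, V=3, Z=2) weight 1/576
  (Y=0, X=0, U=1, W=2, V=2, Z=0) weight 1/288
  (Y=0, X=0, U=1, W=2, V=2, Z=1) weight 1/576
  (Y=0, X=1, U=0, W=1, V=2, Z=0) weight 1/48
  … 45 more
Group by X:
  weight(X=0) = 1/12
  weight(X=1) = 1/4
Total weight = 1/12 + 1/4 = 1/3
P(X=0 | obs) = 1/12 / 1/3 = 1/4
P(X=1 | obs) = 1/4 / 1/3 = 3/4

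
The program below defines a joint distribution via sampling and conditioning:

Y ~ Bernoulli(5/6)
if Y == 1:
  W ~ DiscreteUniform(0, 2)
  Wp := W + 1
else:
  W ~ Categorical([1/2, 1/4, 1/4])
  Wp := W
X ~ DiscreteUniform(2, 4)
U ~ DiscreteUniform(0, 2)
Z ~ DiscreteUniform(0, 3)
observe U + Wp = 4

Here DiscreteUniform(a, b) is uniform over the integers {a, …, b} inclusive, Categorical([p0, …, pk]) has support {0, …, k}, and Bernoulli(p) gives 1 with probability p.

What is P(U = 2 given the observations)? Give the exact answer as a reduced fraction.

Enumerate traces; 36 have nonzero weight after conditioning:
  (Y=0, W=2, X=2, U=2, Z=0) weight 1/864
  (Y=0, W=2, X=2, U=2, Z=1) weight 1/864
  (Y=0, W=2, X=2, U=2, Z=2) weight 1/864
  (Y=0, W=2, X=2, U=2, Z=3) weight 1/864
  (Y=0, W=2, X=3, U=2, Z=0) weight 1/864
  (Y=0, W=2, X=3, U=2, Z=1) weight 1/864
  (Y=0, W=2, X=3, U=2, Z=2) weight 1/864
  (Y=0, W=2, X=3, U=2, Z=3) weight 1/864
  (Y=1, W=2, X=2, U=1, Z=0) weight 5/648
  … 27 more
Group by U:
  weight(U=1) = 5/54
  weight(U=2) = 23/216
Total weight = 5/54 + 23/216 = 43/216
P(U=1 | obs) = 5/54 / 43/216 = 20/43
P(U=2 | obs) = 23/216 / 43/216 = 23/43

P(U = 2 | obs) = 23/43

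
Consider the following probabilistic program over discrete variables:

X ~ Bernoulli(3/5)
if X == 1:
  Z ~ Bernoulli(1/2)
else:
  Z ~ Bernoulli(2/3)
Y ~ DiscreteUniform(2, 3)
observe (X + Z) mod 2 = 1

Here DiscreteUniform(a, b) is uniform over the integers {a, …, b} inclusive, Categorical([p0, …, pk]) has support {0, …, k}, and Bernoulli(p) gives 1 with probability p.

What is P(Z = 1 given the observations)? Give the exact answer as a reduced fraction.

P(Z = 1 | obs) = 8/17

Enumerate traces; 4 have nonzero weight after conditioning:
  (X=0, Z=1, Y=2) weight 2/15
  (X=0, Z=1, Y=3) weight 2/15
  (X=1, Z=0, Y=2) weight 3/20
  (X=1, Z=0, Y=3) weight 3/20
Group by Z:
  weight(Z=0) = 3/10
  weight(Z=1) = 4/15
Total weight = 3/10 + 4/15 = 17/30
P(Z=0 | obs) = 3/10 / 17/30 = 9/17
P(Z=1 | obs) = 4/15 / 17/30 = 8/17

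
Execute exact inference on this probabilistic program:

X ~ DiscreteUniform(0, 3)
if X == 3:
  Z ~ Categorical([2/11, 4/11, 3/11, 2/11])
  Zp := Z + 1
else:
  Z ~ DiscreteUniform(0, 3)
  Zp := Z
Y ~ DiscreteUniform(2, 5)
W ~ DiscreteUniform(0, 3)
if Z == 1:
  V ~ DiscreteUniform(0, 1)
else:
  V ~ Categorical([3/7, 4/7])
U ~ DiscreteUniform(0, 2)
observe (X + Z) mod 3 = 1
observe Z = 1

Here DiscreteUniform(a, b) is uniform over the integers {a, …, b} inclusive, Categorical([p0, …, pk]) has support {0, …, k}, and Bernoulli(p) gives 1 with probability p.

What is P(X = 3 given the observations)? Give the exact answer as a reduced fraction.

Enumerate traces; 192 have nonzero weight after conditioning:
  (X=0, Z=1, Y=2, W=0, V=0, U=0) weight 1/1536
  (X=0, Z=1, Y=2, W=0, V=0, U=1) weight 1/1536
  (X=0, Z=1, Y=2, W=0, V=0, U=2) weight 1/1536
  (X=0, Z=1, Y=2, W=0, V=1, U=0) weight 1/1536
  (X=0, Z=1, Y=2, W=0, V=1, U=1) weight 1/1536
  (X=0, Z=1, Y=2, W=0, V=1, U=2) weight 1/1536
  (X=0, Z=1, Y=2, W=1, V=0, U=0) weight 1/1536
  (X=0, Z=1, Y=2, W=1, V=0, U=1) weight 1/1536
  (X=3, Z=1, Y=2, W=0, V=0, U=0) weight 1/1056
  … 183 more
Group by X:
  weight(X=0) = 1/16
  weight(X=3) = 1/11
Total weight = 1/16 + 1/11 = 27/176
P(X=0 | obs) = 1/16 / 27/176 = 11/27
P(X=3 | obs) = 1/11 / 27/176 = 16/27

P(X = 3 | obs) = 16/27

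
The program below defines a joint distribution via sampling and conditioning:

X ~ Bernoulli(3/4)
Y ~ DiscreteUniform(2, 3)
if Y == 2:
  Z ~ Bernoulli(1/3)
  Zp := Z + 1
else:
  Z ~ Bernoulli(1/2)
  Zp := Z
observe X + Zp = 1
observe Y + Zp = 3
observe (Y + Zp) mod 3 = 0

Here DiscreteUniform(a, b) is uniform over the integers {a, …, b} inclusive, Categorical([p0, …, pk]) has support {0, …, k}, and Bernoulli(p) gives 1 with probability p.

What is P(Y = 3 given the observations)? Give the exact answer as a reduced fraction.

P(Y = 3 | obs) = 9/13

Enumerate traces; 2 have nonzero weight after conditioning:
  (X=0, Y=2, Z=0) weight 1/12
  (X=1, Y=3, Z=0) weight 3/16
Group by Y:
  weight(Y=2) = 1/12
  weight(Y=3) = 3/16
Total weight = 1/12 + 3/16 = 13/48
P(Y=2 | obs) = 1/12 / 13/48 = 4/13
P(Y=3 | obs) = 3/16 / 13/48 = 9/13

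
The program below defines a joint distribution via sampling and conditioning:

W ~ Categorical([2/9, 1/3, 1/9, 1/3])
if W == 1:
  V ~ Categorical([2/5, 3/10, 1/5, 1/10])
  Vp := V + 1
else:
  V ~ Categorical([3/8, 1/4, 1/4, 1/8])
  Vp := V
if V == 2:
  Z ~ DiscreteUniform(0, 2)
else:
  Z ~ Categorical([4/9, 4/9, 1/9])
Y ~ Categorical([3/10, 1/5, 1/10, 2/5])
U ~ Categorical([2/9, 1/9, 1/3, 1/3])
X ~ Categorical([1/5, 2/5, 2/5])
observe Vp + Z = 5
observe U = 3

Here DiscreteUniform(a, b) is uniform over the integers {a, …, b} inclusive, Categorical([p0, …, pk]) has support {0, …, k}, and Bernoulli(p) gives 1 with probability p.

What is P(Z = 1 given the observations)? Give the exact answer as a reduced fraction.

Enumerate traces; 60 have nonzero weight after conditioning:
  (W=0, V=3, Z=2, Y=0, U=3, X=0) weight 1/16200
  (W=0, V=3, Z=2, Y=0, U=3, X=1) weight 1/8100
  (W=0, V=3, Z=2, Y=0, U=3, X=2) weight 1/8100
  (W=0, V=3, Z=2, Y=1, U=3, X=0) weight 1/24300
  (W=0, V=3, Z=2, Y=1, U=3, X=1) weight 1/12150
  (W=0, V=3, Z=2, Y=1, U=3, X=2) weight 1/12150
  (W=0, V=3, Z=2, Y=2, U=3, X=0) weight 1/48600
  (W=0, V=3, Z=2, Y=2, U=3, X=1) weight 1/24300
  (W=1, V=3, Z=1, Y=0, U=3, X=0) weight 1/3375
  … 51 more
Group by Z:
  weight(Z=1) = 2/405
  weight(Z=2) = 17/1620
Total weight = 2/405 + 17/1620 = 5/324
P(Z=1 | obs) = 2/405 / 5/324 = 8/25
P(Z=2 | obs) = 17/1620 / 5/324 = 17/25

P(Z = 1 | obs) = 8/25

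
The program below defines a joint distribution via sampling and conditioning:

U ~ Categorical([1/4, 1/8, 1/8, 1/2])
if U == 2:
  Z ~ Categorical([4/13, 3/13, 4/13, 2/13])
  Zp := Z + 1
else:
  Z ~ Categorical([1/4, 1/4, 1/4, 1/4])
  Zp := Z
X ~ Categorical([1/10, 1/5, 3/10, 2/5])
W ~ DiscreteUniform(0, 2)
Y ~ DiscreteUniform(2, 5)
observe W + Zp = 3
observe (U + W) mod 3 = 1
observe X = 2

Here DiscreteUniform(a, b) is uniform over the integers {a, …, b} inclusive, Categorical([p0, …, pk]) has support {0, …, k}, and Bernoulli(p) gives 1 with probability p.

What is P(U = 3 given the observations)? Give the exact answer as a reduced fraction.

Enumerate traces; 16 have nonzero weight after conditioning:
  (U=0, Z=2, X=2, W=1, Y=2) weight 1/640
  (U=0, Z=2, X=2, W=1, Y=3) weight 1/640
  (U=0, Z=2, X=2, W=1, Y=4) weight 1/640
  (U=0, Z=2, X=2, W=1, Y=5) weight 1/640
  (U=1, Z=3, X=2, W=0, Y=2) weight 1/1280
  (U=1, Z=3, X=2, W=0, Y=3) weight 1/1280
  (U=1, Z=3, X=2, W=0, Y=4) weight 1/1280
  (U=1, Z=3, X=2, W=0, Y=5) weight 1/1280
  (U=2, Z=0, X=2, W=2, Y=2) weight 1/1040
  (U=3, Z=2, X=2, W=1, Y=2) weight 1/320
  … 6 more
Group by U:
  weight(U=0) = 1/160
  weight(U=1) = 1/320
  weight(U=2) = 1/260
  weight(U=3) = 1/80
Total weight = 1/160 + 1/320 + 1/260 + 1/80 = 107/4160
P(U=0 | obs) = 1/160 / 107/4160 = 26/107
P(U=1 | obs) = 1/320 / 107/4160 = 13/107
P(U=2 | obs) = 1/260 / 107/4160 = 16/107
P(U=3 | obs) = 1/80 / 107/4160 = 52/107

P(U = 3 | obs) = 52/107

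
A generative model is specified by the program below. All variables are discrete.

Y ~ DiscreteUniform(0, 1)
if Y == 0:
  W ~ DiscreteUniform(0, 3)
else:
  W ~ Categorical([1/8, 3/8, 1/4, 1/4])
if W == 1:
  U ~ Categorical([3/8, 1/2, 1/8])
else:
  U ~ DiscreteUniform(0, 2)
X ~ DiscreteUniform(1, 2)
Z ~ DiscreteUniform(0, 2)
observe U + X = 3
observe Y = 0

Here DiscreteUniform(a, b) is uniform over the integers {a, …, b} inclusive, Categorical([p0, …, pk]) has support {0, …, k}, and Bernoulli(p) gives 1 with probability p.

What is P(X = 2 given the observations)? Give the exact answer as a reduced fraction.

Enumerate traces; 24 have nonzero weight after conditioning:
  (Y=0, W=0, U=1, X=2, Z=0) weight 1/144
  (Y=0, W=0, U=1, X=2, Z=1) weight 1/144
  (Y=0, W=0, U=1, X=2, Z=2) weight 1/144
  (Y=0, W=0, U=2, X=1, Z=0) weight 1/144
  (Y=0, W=0, U=2, X=1, Z=1) weight 1/144
  (Y=0, W=0, U=2, X=1, Z=2) weight 1/144
  (Y=0, W=1, U=1, X=2, Z=0) weight 1/96
  (Y=0, W=1, U=1, X=2, Z=1) weight 1/96
  … 16 more
Group by X:
  weight(X=1) = 9/128
  weight(X=2) = 3/32
Total weight = 9/128 + 3/32 = 21/128
P(X=1 | obs) = 9/128 / 21/128 = 3/7
P(X=2 | obs) = 3/32 / 21/128 = 4/7

P(X = 2 | obs) = 4/7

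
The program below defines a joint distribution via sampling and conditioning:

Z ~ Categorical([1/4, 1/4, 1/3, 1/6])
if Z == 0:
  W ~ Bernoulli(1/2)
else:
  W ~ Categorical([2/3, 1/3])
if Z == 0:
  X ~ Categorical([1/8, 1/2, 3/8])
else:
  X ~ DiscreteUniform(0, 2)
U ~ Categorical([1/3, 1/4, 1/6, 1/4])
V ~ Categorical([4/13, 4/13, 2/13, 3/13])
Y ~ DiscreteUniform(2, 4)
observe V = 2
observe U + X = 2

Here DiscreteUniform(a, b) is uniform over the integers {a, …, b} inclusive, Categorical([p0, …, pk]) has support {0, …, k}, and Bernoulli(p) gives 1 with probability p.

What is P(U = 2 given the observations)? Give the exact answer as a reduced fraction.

Enumerate traces; 72 have nonzero weight after conditioning:
  (Z=0, W=0, X=0, U=2, V=2, Y=2) weight 1/7488
  (Z=0, W=0, X=0, U=2, V=2, Y=3) weight 1/7488
  (Z=0, W=0, X=0, U=2, V=2, Y=4) weight 1/7488
  (Z=0, W=0, X=1, U=1, V=2, Y=2) weight 1/1248
  (Z=0, W=0, X=1, U=1, V=2, Y=3) weight 1/1248
  (Z=0, W=0, X=1, U=1, V=2, Y=4) weight 1/1248
  (Z=0, W=0, X=2, U=0, V=2, Y=2) weight 1/1248
  (Z=0, W=0, X=2, U=0, V=2, Y=3) weight 1/1248
  … 64 more
Group by U:
  weight(U=0) = 11/624
  weight(U=1) = 3/208
  weight(U=2) = 3/416
Total weight = 11/624 + 3/208 + 3/416 = 49/1248
P(U=0 | obs) = 11/624 / 49/1248 = 22/49
P(U=1 | obs) = 3/208 / 49/1248 = 18/49
P(U=2 | obs) = 3/416 / 49/1248 = 9/49

P(U = 2 | obs) = 9/49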